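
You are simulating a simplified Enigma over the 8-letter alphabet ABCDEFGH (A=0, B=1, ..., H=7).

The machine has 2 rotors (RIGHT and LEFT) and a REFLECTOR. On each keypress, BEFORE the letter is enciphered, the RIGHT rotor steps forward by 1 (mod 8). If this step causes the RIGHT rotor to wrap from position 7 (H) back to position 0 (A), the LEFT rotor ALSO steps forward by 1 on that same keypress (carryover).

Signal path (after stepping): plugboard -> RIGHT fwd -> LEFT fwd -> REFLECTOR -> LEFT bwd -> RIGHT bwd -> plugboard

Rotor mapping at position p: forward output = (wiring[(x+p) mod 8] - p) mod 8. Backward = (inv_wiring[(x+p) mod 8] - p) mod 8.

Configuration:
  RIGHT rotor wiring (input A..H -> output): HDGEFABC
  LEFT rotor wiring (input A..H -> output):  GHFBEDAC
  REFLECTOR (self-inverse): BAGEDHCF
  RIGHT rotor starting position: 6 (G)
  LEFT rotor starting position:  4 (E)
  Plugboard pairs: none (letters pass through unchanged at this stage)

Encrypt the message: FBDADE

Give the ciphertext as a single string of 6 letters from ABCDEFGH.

Char 1 ('F'): step: R->7, L=4; F->plug->F->R->G->L->B->refl->A->L'->A->R'->B->plug->B
Char 2 ('B'): step: R->0, L->5 (L advanced); B->plug->B->R->D->L->B->refl->A->L'->F->R'->E->plug->E
Char 3 ('D'): step: R->1, L=5; D->plug->D->R->E->L->C->refl->G->L'->A->R'->F->plug->F
Char 4 ('A'): step: R->2, L=5; A->plug->A->R->E->L->C->refl->G->L'->A->R'->F->plug->F
Char 5 ('D'): step: R->3, L=5; D->plug->D->R->G->L->E->refl->D->L'->B->R'->A->plug->A
Char 6 ('E'): step: R->4, L=5; E->plug->E->R->D->L->B->refl->A->L'->F->R'->C->plug->C

Answer: BEFFAC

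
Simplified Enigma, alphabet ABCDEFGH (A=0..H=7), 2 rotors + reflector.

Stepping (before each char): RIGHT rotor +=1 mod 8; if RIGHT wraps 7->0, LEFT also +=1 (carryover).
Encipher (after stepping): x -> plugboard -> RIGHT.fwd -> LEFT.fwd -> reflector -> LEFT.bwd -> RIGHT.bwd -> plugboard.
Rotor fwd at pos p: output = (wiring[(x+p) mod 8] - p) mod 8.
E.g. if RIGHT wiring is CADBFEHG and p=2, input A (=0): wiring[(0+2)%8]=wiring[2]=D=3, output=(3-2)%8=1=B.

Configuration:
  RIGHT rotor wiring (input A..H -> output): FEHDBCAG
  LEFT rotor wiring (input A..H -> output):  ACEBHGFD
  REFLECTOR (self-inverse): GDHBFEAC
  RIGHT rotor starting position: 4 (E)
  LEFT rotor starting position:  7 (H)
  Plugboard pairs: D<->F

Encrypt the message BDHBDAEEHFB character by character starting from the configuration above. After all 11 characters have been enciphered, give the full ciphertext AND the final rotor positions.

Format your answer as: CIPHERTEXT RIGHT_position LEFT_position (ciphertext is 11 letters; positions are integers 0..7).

Answer: FCDEAFCCCAD 7 0

Derivation:
Char 1 ('B'): step: R->5, L=7; B->plug->B->R->D->L->F->refl->E->L'->A->R'->D->plug->F
Char 2 ('D'): step: R->6, L=7; D->plug->F->R->F->L->A->refl->G->L'->H->R'->C->plug->C
Char 3 ('H'): step: R->7, L=7; H->plug->H->R->B->L->B->refl->D->L'->C->R'->F->plug->D
Char 4 ('B'): step: R->0, L->0 (L advanced); B->plug->B->R->E->L->H->refl->C->L'->B->R'->E->plug->E
Char 5 ('D'): step: R->1, L=0; D->plug->F->R->H->L->D->refl->B->L'->D->R'->A->plug->A
Char 6 ('A'): step: R->2, L=0; A->plug->A->R->F->L->G->refl->A->L'->A->R'->D->plug->F
Char 7 ('E'): step: R->3, L=0; E->plug->E->R->D->L->B->refl->D->L'->H->R'->C->plug->C
Char 8 ('E'): step: R->4, L=0; E->plug->E->R->B->L->C->refl->H->L'->E->R'->C->plug->C
Char 9 ('H'): step: R->5, L=0; H->plug->H->R->E->L->H->refl->C->L'->B->R'->C->plug->C
Char 10 ('F'): step: R->6, L=0; F->plug->D->R->G->L->F->refl->E->L'->C->R'->A->plug->A
Char 11 ('B'): step: R->7, L=0; B->plug->B->R->G->L->F->refl->E->L'->C->R'->F->plug->D
Final: ciphertext=FCDEAFCCCAD, RIGHT=7, LEFT=0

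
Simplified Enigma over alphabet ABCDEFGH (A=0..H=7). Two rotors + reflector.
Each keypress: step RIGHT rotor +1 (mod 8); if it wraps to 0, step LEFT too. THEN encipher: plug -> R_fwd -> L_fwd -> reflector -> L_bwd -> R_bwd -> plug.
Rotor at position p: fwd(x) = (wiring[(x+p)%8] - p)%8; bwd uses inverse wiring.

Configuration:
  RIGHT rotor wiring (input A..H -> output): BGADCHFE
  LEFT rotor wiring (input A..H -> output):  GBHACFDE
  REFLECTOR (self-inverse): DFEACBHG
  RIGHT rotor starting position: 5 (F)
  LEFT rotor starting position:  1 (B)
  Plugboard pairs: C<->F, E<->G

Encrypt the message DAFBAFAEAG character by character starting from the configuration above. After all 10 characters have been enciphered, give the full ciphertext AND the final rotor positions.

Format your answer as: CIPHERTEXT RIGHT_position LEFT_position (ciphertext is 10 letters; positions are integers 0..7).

Char 1 ('D'): step: R->6, L=1; D->plug->D->R->A->L->A->refl->D->L'->G->R'->B->plug->B
Char 2 ('A'): step: R->7, L=1; A->plug->A->R->F->L->C->refl->E->L'->E->R'->E->plug->G
Char 3 ('F'): step: R->0, L->2 (L advanced); F->plug->C->R->A->L->F->refl->B->L'->E->R'->H->plug->H
Char 4 ('B'): step: R->1, L=2; B->plug->B->R->H->L->H->refl->G->L'->B->R'->D->plug->D
Char 5 ('A'): step: R->2, L=2; A->plug->A->R->G->L->E->refl->C->L'->F->R'->D->plug->D
Char 6 ('F'): step: R->3, L=2; F->plug->C->R->E->L->B->refl->F->L'->A->R'->A->plug->A
Char 7 ('A'): step: R->4, L=2; A->plug->A->R->G->L->E->refl->C->L'->F->R'->E->plug->G
Char 8 ('E'): step: R->5, L=2; E->plug->G->R->G->L->E->refl->C->L'->F->R'->H->plug->H
Char 9 ('A'): step: R->6, L=2; A->plug->A->R->H->L->H->refl->G->L'->B->R'->H->plug->H
Char 10 ('G'): step: R->7, L=2; G->plug->E->R->E->L->B->refl->F->L'->A->R'->G->plug->E
Final: ciphertext=BGHDDAGHHE, RIGHT=7, LEFT=2

Answer: BGHDDAGHHE 7 2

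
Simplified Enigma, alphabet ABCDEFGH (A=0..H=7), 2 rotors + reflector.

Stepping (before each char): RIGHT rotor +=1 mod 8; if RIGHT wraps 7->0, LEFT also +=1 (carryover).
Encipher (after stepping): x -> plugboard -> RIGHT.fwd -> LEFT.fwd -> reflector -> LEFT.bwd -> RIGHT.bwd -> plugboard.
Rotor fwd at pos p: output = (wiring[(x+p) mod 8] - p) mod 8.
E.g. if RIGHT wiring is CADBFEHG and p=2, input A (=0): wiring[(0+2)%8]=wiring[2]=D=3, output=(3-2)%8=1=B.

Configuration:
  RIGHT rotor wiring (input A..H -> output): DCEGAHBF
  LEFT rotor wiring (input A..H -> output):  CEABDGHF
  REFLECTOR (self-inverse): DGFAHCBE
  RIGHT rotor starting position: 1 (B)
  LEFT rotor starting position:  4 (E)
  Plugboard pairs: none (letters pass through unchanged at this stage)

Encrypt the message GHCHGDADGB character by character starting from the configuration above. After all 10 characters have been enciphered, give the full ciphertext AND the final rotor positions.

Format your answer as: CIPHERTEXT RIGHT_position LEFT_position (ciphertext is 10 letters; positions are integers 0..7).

Char 1 ('G'): step: R->2, L=4; G->plug->G->R->B->L->C->refl->F->L'->H->R'->E->plug->E
Char 2 ('H'): step: R->3, L=4; H->plug->H->R->B->L->C->refl->F->L'->H->R'->G->plug->G
Char 3 ('C'): step: R->4, L=4; C->plug->C->R->F->L->A->refl->D->L'->C->R'->H->plug->H
Char 4 ('H'): step: R->5, L=4; H->plug->H->R->D->L->B->refl->G->L'->E->R'->B->plug->B
Char 5 ('G'): step: R->6, L=4; G->plug->G->R->C->L->D->refl->A->L'->F->R'->C->plug->C
Char 6 ('D'): step: R->7, L=4; D->plug->D->R->F->L->A->refl->D->L'->C->R'->H->plug->H
Char 7 ('A'): step: R->0, L->5 (L advanced); A->plug->A->R->D->L->F->refl->C->L'->B->R'->G->plug->G
Char 8 ('D'): step: R->1, L=5; D->plug->D->R->H->L->G->refl->B->L'->A->R'->F->plug->F
Char 9 ('G'): step: R->2, L=5; G->plug->G->R->B->L->C->refl->F->L'->D->R'->F->plug->F
Char 10 ('B'): step: R->3, L=5; B->plug->B->R->F->L->D->refl->A->L'->C->R'->E->plug->E
Final: ciphertext=EGHBCHGFFE, RIGHT=3, LEFT=5

Answer: EGHBCHGFFE 3 5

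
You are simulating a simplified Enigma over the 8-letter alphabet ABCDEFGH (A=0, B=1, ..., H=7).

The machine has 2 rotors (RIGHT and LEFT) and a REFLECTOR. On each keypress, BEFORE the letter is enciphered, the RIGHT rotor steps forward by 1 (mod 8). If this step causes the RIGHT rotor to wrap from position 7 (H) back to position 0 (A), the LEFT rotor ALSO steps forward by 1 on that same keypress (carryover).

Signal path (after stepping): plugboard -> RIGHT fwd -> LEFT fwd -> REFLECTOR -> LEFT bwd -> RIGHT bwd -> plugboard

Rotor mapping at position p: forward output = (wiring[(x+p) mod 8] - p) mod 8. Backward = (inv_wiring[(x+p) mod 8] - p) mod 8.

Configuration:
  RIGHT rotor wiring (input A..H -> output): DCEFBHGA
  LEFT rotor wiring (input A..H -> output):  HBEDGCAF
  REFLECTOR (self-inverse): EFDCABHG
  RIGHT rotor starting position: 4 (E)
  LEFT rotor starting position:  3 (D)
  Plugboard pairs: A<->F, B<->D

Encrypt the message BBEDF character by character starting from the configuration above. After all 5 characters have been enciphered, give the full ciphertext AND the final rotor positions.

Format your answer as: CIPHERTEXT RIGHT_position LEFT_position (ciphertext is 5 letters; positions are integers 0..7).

Answer: FHAGG 1 4

Derivation:
Char 1 ('B'): step: R->5, L=3; B->plug->D->R->G->L->G->refl->H->L'->C->R'->A->plug->F
Char 2 ('B'): step: R->6, L=3; B->plug->D->R->E->L->C->refl->D->L'->B->R'->H->plug->H
Char 3 ('E'): step: R->7, L=3; E->plug->E->R->G->L->G->refl->H->L'->C->R'->F->plug->A
Char 4 ('D'): step: R->0, L->4 (L advanced); D->plug->B->R->C->L->E->refl->A->L'->G->R'->G->plug->G
Char 5 ('F'): step: R->1, L=4; F->plug->A->R->B->L->G->refl->H->L'->H->R'->G->plug->G
Final: ciphertext=FHAGG, RIGHT=1, LEFT=4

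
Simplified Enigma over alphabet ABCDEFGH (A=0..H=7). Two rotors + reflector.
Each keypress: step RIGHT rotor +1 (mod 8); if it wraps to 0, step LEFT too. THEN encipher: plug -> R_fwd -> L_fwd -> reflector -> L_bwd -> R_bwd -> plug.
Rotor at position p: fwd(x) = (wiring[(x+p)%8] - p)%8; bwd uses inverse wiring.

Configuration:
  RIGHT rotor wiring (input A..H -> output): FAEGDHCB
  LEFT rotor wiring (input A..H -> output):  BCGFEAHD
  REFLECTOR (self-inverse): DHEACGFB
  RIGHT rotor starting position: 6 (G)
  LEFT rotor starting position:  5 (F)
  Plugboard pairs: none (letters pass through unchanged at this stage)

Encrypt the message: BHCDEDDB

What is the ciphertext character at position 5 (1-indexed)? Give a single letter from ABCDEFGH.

Char 1 ('B'): step: R->7, L=5; B->plug->B->R->G->L->A->refl->D->L'->A->R'->G->plug->G
Char 2 ('H'): step: R->0, L->6 (L advanced); H->plug->H->R->B->L->F->refl->G->L'->G->R'->D->plug->D
Char 3 ('C'): step: R->1, L=6; C->plug->C->R->F->L->H->refl->B->L'->A->R'->G->plug->G
Char 4 ('D'): step: R->2, L=6; D->plug->D->R->F->L->H->refl->B->L'->A->R'->E->plug->E
Char 5 ('E'): step: R->3, L=6; E->plug->E->R->G->L->G->refl->F->L'->B->R'->H->plug->H

H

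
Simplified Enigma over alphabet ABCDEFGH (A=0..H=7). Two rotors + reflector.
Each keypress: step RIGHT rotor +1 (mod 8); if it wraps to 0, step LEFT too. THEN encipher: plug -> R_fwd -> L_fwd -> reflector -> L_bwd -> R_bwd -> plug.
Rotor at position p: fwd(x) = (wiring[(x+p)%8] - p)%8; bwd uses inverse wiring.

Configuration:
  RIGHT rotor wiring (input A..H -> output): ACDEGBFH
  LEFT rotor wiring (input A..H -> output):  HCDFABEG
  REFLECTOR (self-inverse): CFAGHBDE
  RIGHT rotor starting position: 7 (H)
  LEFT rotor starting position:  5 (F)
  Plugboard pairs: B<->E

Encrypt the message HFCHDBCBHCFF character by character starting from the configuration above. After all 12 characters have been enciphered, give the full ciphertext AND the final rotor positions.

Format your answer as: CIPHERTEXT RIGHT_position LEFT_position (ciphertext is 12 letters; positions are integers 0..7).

Char 1 ('H'): step: R->0, L->6 (L advanced); H->plug->H->R->H->L->D->refl->G->L'->A->R'->A->plug->A
Char 2 ('F'): step: R->1, L=6; F->plug->F->R->E->L->F->refl->B->L'->C->R'->B->plug->E
Char 3 ('C'): step: R->2, L=6; C->plug->C->R->E->L->F->refl->B->L'->C->R'->B->plug->E
Char 4 ('H'): step: R->3, L=6; H->plug->H->R->A->L->G->refl->D->L'->H->R'->G->plug->G
Char 5 ('D'): step: R->4, L=6; D->plug->D->R->D->L->E->refl->H->L'->F->R'->B->plug->E
Char 6 ('B'): step: R->5, L=6; B->plug->E->R->F->L->H->refl->E->L'->D->R'->D->plug->D
Char 7 ('C'): step: R->6, L=6; C->plug->C->R->C->L->B->refl->F->L'->E->R'->D->plug->D
Char 8 ('B'): step: R->7, L=6; B->plug->E->R->F->L->H->refl->E->L'->D->R'->C->plug->C
Char 9 ('H'): step: R->0, L->7 (L advanced); H->plug->H->R->H->L->F->refl->B->L'->F->R'->G->plug->G
Char 10 ('C'): step: R->1, L=7; C->plug->C->R->D->L->E->refl->H->L'->A->R'->E->plug->B
Char 11 ('F'): step: R->2, L=7; F->plug->F->R->F->L->B->refl->F->L'->H->R'->D->plug->D
Char 12 ('F'): step: R->3, L=7; F->plug->F->R->F->L->B->refl->F->L'->H->R'->G->plug->G
Final: ciphertext=AEEGEDDCGBDG, RIGHT=3, LEFT=7

Answer: AEEGEDDCGBDG 3 7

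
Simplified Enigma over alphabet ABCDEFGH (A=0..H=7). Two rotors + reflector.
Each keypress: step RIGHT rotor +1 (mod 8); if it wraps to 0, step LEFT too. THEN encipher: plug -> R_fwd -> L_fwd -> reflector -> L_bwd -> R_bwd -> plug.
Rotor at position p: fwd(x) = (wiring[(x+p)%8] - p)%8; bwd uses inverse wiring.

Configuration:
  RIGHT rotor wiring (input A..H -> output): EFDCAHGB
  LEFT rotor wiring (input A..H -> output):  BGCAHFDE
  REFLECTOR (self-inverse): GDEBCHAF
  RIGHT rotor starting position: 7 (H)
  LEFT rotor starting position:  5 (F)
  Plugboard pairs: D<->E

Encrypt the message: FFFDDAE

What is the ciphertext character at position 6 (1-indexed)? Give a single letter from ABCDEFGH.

Char 1 ('F'): step: R->0, L->6 (L advanced); F->plug->F->R->H->L->H->refl->F->L'->A->R'->E->plug->D
Char 2 ('F'): step: R->1, L=6; F->plug->F->R->F->L->C->refl->E->L'->E->R'->A->plug->A
Char 3 ('F'): step: R->2, L=6; F->plug->F->R->H->L->H->refl->F->L'->A->R'->B->plug->B
Char 4 ('D'): step: R->3, L=6; D->plug->E->R->G->L->B->refl->D->L'->C->R'->G->plug->G
Char 5 ('D'): step: R->4, L=6; D->plug->E->R->A->L->F->refl->H->L'->H->R'->G->plug->G
Char 6 ('A'): step: R->5, L=6; A->plug->A->R->C->L->D->refl->B->L'->G->R'->F->plug->F

F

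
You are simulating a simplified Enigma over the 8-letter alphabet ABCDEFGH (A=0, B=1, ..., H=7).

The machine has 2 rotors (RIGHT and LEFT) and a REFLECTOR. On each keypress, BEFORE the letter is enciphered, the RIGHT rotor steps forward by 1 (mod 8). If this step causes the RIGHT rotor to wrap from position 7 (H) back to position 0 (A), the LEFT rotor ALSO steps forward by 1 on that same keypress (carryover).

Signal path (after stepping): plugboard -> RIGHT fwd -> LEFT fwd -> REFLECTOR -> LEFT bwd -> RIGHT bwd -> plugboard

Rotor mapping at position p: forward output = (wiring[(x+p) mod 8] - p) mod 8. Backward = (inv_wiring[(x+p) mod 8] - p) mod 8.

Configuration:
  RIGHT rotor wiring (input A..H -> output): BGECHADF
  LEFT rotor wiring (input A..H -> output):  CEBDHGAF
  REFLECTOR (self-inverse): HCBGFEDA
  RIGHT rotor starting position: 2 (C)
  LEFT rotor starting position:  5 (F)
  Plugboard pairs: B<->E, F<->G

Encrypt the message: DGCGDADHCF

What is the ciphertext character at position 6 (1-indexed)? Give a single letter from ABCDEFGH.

Char 1 ('D'): step: R->3, L=5; D->plug->D->R->A->L->B->refl->C->L'->H->R'->A->plug->A
Char 2 ('G'): step: R->4, L=5; G->plug->F->R->C->L->A->refl->H->L'->E->R'->B->plug->E
Char 3 ('C'): step: R->5, L=5; C->plug->C->R->A->L->B->refl->C->L'->H->R'->F->plug->G
Char 4 ('G'): step: R->6, L=5; G->plug->F->R->E->L->H->refl->A->L'->C->R'->H->plug->H
Char 5 ('D'): step: R->7, L=5; D->plug->D->R->F->L->E->refl->F->L'->D->R'->E->plug->B
Char 6 ('A'): step: R->0, L->6 (L advanced); A->plug->A->R->B->L->H->refl->A->L'->H->R'->E->plug->B

B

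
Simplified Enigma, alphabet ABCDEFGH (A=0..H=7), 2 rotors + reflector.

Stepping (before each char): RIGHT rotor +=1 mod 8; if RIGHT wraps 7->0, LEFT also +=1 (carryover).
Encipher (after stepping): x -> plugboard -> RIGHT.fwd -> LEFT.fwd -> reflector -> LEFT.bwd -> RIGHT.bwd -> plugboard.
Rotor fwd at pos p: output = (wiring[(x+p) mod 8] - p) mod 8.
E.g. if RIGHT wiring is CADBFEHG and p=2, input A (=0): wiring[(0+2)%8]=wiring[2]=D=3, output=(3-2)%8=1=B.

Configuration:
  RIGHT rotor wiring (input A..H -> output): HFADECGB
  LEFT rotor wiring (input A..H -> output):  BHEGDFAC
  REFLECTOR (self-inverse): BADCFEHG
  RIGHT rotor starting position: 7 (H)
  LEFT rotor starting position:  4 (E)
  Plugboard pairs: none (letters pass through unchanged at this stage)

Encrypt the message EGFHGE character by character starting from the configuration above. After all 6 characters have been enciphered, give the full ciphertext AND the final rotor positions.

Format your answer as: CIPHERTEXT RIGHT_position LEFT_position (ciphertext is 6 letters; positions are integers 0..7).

Char 1 ('E'): step: R->0, L->5 (L advanced); E->plug->E->R->E->L->C->refl->D->L'->B->R'->H->plug->H
Char 2 ('G'): step: R->1, L=5; G->plug->G->R->A->L->A->refl->B->L'->G->R'->H->plug->H
Char 3 ('F'): step: R->2, L=5; F->plug->F->R->H->L->G->refl->H->L'->F->R'->G->plug->G
Char 4 ('H'): step: R->3, L=5; H->plug->H->R->F->L->H->refl->G->L'->H->R'->C->plug->C
Char 5 ('G'): step: R->4, L=5; G->plug->G->R->E->L->C->refl->D->L'->B->R'->F->plug->F
Char 6 ('E'): step: R->5, L=5; E->plug->E->R->A->L->A->refl->B->L'->G->R'->G->plug->G
Final: ciphertext=HHGCFG, RIGHT=5, LEFT=5

Answer: HHGCFG 5 5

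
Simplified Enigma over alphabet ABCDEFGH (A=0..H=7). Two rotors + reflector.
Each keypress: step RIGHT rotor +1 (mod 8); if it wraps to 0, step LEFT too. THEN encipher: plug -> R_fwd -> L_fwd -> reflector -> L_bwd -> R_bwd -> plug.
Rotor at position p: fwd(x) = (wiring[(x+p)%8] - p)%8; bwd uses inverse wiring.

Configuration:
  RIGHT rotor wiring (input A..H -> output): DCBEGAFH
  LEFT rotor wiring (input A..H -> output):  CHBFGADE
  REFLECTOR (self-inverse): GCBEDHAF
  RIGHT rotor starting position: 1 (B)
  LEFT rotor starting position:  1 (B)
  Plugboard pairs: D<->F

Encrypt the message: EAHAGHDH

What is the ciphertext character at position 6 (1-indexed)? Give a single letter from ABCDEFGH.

Char 1 ('E'): step: R->2, L=1; E->plug->E->R->D->L->F->refl->H->L'->E->R'->C->plug->C
Char 2 ('A'): step: R->3, L=1; A->plug->A->R->B->L->A->refl->G->L'->A->R'->F->plug->D
Char 3 ('H'): step: R->4, L=1; H->plug->H->R->A->L->G->refl->A->L'->B->R'->C->plug->C
Char 4 ('A'): step: R->5, L=1; A->plug->A->R->D->L->F->refl->H->L'->E->R'->F->plug->D
Char 5 ('G'): step: R->6, L=1; G->plug->G->R->A->L->G->refl->A->L'->B->R'->B->plug->B
Char 6 ('H'): step: R->7, L=1; H->plug->H->R->G->L->D->refl->E->L'->C->R'->D->plug->F

F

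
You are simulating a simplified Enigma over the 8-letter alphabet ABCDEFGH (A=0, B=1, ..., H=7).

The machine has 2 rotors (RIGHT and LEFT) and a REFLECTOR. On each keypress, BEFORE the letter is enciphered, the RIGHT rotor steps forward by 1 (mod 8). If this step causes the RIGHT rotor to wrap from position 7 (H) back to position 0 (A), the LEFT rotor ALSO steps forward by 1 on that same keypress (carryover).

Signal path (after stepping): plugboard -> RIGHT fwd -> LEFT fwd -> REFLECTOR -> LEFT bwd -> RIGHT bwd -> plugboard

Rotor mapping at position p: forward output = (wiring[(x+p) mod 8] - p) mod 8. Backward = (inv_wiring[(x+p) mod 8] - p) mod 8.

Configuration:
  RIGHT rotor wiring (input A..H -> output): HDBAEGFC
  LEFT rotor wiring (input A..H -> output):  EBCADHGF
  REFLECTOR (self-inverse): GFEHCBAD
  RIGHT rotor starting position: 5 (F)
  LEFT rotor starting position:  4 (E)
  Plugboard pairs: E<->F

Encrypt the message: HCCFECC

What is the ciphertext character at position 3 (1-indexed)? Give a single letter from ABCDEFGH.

Char 1 ('H'): step: R->6, L=4; H->plug->H->R->A->L->H->refl->D->L'->B->R'->C->plug->C
Char 2 ('C'): step: R->7, L=4; C->plug->C->R->E->L->A->refl->G->L'->G->R'->H->plug->H
Char 3 ('C'): step: R->0, L->5 (L advanced); C->plug->C->R->B->L->B->refl->F->L'->F->R'->G->plug->G

G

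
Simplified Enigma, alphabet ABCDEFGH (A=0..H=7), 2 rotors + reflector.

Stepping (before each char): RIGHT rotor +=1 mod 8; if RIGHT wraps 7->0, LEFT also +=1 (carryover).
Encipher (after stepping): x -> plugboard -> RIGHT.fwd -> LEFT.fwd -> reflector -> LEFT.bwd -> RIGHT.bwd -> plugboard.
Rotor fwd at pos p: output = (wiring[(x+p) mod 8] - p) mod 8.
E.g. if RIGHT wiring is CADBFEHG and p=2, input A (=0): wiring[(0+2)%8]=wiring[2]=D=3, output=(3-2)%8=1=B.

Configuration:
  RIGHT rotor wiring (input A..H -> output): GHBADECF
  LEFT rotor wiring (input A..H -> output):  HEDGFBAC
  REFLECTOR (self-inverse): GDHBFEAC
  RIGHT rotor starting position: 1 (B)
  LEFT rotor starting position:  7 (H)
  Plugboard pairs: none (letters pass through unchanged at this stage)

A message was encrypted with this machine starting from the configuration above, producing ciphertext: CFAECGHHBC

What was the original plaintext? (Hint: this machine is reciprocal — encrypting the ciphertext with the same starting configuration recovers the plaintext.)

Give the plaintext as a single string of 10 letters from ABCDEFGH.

Char 1 ('C'): step: R->2, L=7; C->plug->C->R->B->L->A->refl->G->L'->F->R'->H->plug->H
Char 2 ('F'): step: R->3, L=7; F->plug->F->R->D->L->E->refl->F->L'->C->R'->E->plug->E
Char 3 ('A'): step: R->4, L=7; A->plug->A->R->H->L->B->refl->D->L'->A->R'->B->plug->B
Char 4 ('E'): step: R->5, L=7; E->plug->E->R->C->L->F->refl->E->L'->D->R'->G->plug->G
Char 5 ('C'): step: R->6, L=7; C->plug->C->R->A->L->D->refl->B->L'->H->R'->B->plug->B
Char 6 ('G'): step: R->7, L=7; G->plug->G->R->F->L->G->refl->A->L'->B->R'->E->plug->E
Char 7 ('H'): step: R->0, L->0 (L advanced); H->plug->H->R->F->L->B->refl->D->L'->C->R'->G->plug->G
Char 8 ('H'): step: R->1, L=0; H->plug->H->R->F->L->B->refl->D->L'->C->R'->D->plug->D
Char 9 ('B'): step: R->2, L=0; B->plug->B->R->G->L->A->refl->G->L'->D->R'->F->plug->F
Char 10 ('C'): step: R->3, L=0; C->plug->C->R->B->L->E->refl->F->L'->E->R'->G->plug->G

Answer: HEBGBEGDFG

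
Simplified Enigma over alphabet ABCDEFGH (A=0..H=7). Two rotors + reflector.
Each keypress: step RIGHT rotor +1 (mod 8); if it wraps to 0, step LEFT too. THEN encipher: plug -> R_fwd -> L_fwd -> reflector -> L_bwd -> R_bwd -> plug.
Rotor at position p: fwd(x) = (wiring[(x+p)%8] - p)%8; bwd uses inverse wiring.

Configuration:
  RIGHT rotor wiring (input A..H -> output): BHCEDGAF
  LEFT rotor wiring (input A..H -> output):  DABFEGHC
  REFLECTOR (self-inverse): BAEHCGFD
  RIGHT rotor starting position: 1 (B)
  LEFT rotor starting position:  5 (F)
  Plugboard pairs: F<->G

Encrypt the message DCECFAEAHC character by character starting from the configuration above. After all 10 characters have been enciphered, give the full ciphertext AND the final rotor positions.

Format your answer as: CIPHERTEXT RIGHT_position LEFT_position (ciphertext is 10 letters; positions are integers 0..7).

Char 1 ('D'): step: R->2, L=5; D->plug->D->R->E->L->D->refl->H->L'->H->R'->G->plug->F
Char 2 ('C'): step: R->3, L=5; C->plug->C->R->D->L->G->refl->F->L'->C->R'->E->plug->E
Char 3 ('E'): step: R->4, L=5; E->plug->E->R->F->L->E->refl->C->L'->B->R'->D->plug->D
Char 4 ('C'): step: R->5, L=5; C->plug->C->R->A->L->B->refl->A->L'->G->R'->H->plug->H
Char 5 ('F'): step: R->6, L=5; F->plug->G->R->F->L->E->refl->C->L'->B->R'->D->plug->D
Char 6 ('A'): step: R->7, L=5; A->plug->A->R->G->L->A->refl->B->L'->A->R'->C->plug->C
Char 7 ('E'): step: R->0, L->6 (L advanced); E->plug->E->R->D->L->C->refl->E->L'->B->R'->A->plug->A
Char 8 ('A'): step: R->1, L=6; A->plug->A->R->G->L->G->refl->F->L'->C->R'->D->plug->D
Char 9 ('H'): step: R->2, L=6; H->plug->H->R->F->L->H->refl->D->L'->E->R'->D->plug->D
Char 10 ('C'): step: R->3, L=6; C->plug->C->R->D->L->C->refl->E->L'->B->R'->A->plug->A
Final: ciphertext=FEDHDCADDA, RIGHT=3, LEFT=6

Answer: FEDHDCADDA 3 6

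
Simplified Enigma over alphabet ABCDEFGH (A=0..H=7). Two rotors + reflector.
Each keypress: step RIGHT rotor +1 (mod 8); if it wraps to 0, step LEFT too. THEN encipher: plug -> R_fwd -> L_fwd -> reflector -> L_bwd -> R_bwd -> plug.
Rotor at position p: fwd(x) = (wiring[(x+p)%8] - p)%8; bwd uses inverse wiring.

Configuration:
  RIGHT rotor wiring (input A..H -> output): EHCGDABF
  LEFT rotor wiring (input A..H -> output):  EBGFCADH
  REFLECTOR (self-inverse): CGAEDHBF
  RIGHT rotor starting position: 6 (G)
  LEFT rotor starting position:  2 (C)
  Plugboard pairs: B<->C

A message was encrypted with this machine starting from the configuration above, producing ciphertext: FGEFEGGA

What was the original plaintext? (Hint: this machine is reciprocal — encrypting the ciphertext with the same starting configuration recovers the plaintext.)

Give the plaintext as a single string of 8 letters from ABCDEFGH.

Char 1 ('F'): step: R->7, L=2; F->plug->F->R->E->L->B->refl->G->L'->D->R'->D->plug->D
Char 2 ('G'): step: R->0, L->3 (L advanced); G->plug->G->R->B->L->H->refl->F->L'->C->R'->C->plug->B
Char 3 ('E'): step: R->1, L=3; E->plug->E->R->H->L->D->refl->E->L'->E->R'->G->plug->G
Char 4 ('F'): step: R->2, L=3; F->plug->F->R->D->L->A->refl->C->L'->A->R'->A->plug->A
Char 5 ('E'): step: R->3, L=3; E->plug->E->R->C->L->F->refl->H->L'->B->R'->F->plug->F
Char 6 ('G'): step: R->4, L=3; G->plug->G->R->G->L->G->refl->B->L'->F->R'->C->plug->B
Char 7 ('G'): step: R->5, L=3; G->plug->G->R->B->L->H->refl->F->L'->C->R'->E->plug->E
Char 8 ('A'): step: R->6, L=3; A->plug->A->R->D->L->A->refl->C->L'->A->R'->F->plug->F

Answer: DBGAFBEF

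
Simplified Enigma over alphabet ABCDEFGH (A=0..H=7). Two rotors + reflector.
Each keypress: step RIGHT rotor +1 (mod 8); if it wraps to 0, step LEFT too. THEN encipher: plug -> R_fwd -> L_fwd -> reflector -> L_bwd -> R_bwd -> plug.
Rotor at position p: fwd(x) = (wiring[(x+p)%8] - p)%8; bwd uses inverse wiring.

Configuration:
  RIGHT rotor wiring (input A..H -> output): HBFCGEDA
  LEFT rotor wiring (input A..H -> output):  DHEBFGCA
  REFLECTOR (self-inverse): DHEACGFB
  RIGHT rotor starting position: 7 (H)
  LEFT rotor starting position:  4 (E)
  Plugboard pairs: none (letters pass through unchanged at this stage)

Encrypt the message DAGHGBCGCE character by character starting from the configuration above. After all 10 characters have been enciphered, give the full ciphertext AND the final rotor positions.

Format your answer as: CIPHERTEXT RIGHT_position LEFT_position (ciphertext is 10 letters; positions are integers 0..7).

Answer: ADBAEEDBAH 1 6

Derivation:
Char 1 ('D'): step: R->0, L->5 (L advanced); D->plug->D->R->C->L->D->refl->A->L'->H->R'->A->plug->A
Char 2 ('A'): step: R->1, L=5; A->plug->A->R->A->L->B->refl->H->L'->F->R'->D->plug->D
Char 3 ('G'): step: R->2, L=5; G->plug->G->R->F->L->H->refl->B->L'->A->R'->B->plug->B
Char 4 ('H'): step: R->3, L=5; H->plug->H->R->C->L->D->refl->A->L'->H->R'->A->plug->A
Char 5 ('G'): step: R->4, L=5; G->plug->G->R->B->L->F->refl->G->L'->D->R'->E->plug->E
Char 6 ('B'): step: R->5, L=5; B->plug->B->R->G->L->E->refl->C->L'->E->R'->E->plug->E
Char 7 ('C'): step: R->6, L=5; C->plug->C->R->B->L->F->refl->G->L'->D->R'->D->plug->D
Char 8 ('G'): step: R->7, L=5; G->plug->G->R->F->L->H->refl->B->L'->A->R'->B->plug->B
Char 9 ('C'): step: R->0, L->6 (L advanced); C->plug->C->R->F->L->D->refl->A->L'->H->R'->A->plug->A
Char 10 ('E'): step: R->1, L=6; E->plug->E->R->D->L->B->refl->H->L'->G->R'->H->plug->H
Final: ciphertext=ADBAEEDBAH, RIGHT=1, LEFT=6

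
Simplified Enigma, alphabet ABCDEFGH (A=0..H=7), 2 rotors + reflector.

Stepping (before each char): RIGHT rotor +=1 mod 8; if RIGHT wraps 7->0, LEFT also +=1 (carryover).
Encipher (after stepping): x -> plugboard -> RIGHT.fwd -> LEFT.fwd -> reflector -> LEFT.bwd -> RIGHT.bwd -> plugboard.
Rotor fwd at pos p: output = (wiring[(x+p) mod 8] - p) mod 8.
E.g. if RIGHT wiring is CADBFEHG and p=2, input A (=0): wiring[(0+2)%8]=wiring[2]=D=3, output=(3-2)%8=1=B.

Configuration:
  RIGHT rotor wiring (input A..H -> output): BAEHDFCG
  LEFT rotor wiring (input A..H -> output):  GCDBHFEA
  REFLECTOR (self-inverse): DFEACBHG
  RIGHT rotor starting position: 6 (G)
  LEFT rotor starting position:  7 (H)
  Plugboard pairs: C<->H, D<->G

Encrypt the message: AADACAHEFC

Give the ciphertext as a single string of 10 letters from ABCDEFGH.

Answer: ECBDFGCFEE

Derivation:
Char 1 ('A'): step: R->7, L=7; A->plug->A->R->H->L->F->refl->B->L'->A->R'->E->plug->E
Char 2 ('A'): step: R->0, L->0 (L advanced); A->plug->A->R->B->L->C->refl->E->L'->G->R'->H->plug->C
Char 3 ('D'): step: R->1, L=0; D->plug->G->R->F->L->F->refl->B->L'->D->R'->B->plug->B
Char 4 ('A'): step: R->2, L=0; A->plug->A->R->C->L->D->refl->A->L'->H->R'->G->plug->D
Char 5 ('C'): step: R->3, L=0; C->plug->H->R->B->L->C->refl->E->L'->G->R'->F->plug->F
Char 6 ('A'): step: R->4, L=0; A->plug->A->R->H->L->A->refl->D->L'->C->R'->D->plug->G
Char 7 ('H'): step: R->5, L=0; H->plug->C->R->B->L->C->refl->E->L'->G->R'->H->plug->C
Char 8 ('E'): step: R->6, L=0; E->plug->E->R->G->L->E->refl->C->L'->B->R'->F->plug->F
Char 9 ('F'): step: R->7, L=0; F->plug->F->R->E->L->H->refl->G->L'->A->R'->E->plug->E
Char 10 ('C'): step: R->0, L->1 (L advanced); C->plug->H->R->G->L->H->refl->G->L'->D->R'->E->plug->E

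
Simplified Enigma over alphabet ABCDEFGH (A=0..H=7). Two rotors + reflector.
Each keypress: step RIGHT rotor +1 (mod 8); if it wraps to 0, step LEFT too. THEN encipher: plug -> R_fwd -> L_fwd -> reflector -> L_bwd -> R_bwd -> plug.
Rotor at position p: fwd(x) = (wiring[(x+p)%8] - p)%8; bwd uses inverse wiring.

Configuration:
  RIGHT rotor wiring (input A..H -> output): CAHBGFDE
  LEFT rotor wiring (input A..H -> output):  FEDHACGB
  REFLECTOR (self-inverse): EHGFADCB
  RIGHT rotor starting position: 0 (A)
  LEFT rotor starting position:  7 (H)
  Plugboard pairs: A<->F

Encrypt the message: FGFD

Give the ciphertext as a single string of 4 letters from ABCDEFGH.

Answer: DECB

Derivation:
Char 1 ('F'): step: R->1, L=7; F->plug->A->R->H->L->H->refl->B->L'->F->R'->D->plug->D
Char 2 ('G'): step: R->2, L=7; G->plug->G->R->A->L->C->refl->G->L'->B->R'->E->plug->E
Char 3 ('F'): step: R->3, L=7; F->plug->A->R->G->L->D->refl->F->L'->C->R'->C->plug->C
Char 4 ('D'): step: R->4, L=7; D->plug->D->R->A->L->C->refl->G->L'->B->R'->B->plug->B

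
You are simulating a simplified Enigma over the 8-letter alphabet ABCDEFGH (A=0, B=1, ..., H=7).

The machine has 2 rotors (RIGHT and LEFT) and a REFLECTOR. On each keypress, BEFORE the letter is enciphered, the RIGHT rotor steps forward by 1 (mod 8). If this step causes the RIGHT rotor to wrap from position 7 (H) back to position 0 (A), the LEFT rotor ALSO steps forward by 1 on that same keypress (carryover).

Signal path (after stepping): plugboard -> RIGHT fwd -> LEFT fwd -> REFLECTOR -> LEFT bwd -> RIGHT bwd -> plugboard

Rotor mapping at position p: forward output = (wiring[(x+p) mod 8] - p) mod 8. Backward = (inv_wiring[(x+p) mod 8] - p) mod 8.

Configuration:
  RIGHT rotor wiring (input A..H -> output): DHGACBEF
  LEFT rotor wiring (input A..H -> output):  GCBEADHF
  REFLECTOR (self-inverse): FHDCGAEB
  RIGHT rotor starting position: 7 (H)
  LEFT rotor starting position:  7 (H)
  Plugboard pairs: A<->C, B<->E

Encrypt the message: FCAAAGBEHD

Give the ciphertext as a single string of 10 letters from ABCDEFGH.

Answer: HHFBFAHDAA

Derivation:
Char 1 ('F'): step: R->0, L->0 (L advanced); F->plug->F->R->B->L->C->refl->D->L'->F->R'->H->plug->H
Char 2 ('C'): step: R->1, L=0; C->plug->A->R->G->L->H->refl->B->L'->C->R'->H->plug->H
Char 3 ('A'): step: R->2, L=0; A->plug->C->R->A->L->G->refl->E->L'->D->R'->F->plug->F
Char 4 ('A'): step: R->3, L=0; A->plug->C->R->G->L->H->refl->B->L'->C->R'->E->plug->B
Char 5 ('A'): step: R->4, L=0; A->plug->C->R->A->L->G->refl->E->L'->D->R'->F->plug->F
Char 6 ('G'): step: R->5, L=0; G->plug->G->R->D->L->E->refl->G->L'->A->R'->C->plug->A
Char 7 ('B'): step: R->6, L=0; B->plug->E->R->A->L->G->refl->E->L'->D->R'->H->plug->H
Char 8 ('E'): step: R->7, L=0; E->plug->B->R->E->L->A->refl->F->L'->H->R'->D->plug->D
Char 9 ('H'): step: R->0, L->1 (L advanced); H->plug->H->R->F->L->G->refl->E->L'->G->R'->C->plug->A
Char 10 ('D'): step: R->1, L=1; D->plug->D->R->B->L->A->refl->F->L'->H->R'->C->plug->A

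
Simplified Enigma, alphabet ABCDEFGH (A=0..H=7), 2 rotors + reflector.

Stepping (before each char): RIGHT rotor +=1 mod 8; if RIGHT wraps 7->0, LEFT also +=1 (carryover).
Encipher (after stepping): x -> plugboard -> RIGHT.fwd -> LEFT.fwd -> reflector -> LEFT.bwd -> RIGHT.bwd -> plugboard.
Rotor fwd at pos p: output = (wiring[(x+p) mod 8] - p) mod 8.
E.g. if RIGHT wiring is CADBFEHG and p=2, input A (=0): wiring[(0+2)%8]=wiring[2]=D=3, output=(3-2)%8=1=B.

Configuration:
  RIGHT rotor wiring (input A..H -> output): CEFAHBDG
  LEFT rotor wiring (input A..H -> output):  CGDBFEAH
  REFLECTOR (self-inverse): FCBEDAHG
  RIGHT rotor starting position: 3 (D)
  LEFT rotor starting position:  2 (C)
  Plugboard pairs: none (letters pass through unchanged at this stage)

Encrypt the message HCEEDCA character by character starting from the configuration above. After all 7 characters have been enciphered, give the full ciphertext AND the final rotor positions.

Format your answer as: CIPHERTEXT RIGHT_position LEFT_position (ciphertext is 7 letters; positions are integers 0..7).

Char 1 ('H'): step: R->4, L=2; H->plug->H->R->E->L->G->refl->H->L'->B->R'->G->plug->G
Char 2 ('C'): step: R->5, L=2; C->plug->C->R->B->L->H->refl->G->L'->E->R'->A->plug->A
Char 3 ('E'): step: R->6, L=2; E->plug->E->R->H->L->E->refl->D->L'->C->R'->F->plug->F
Char 4 ('E'): step: R->7, L=2; E->plug->E->R->B->L->H->refl->G->L'->E->R'->H->plug->H
Char 5 ('D'): step: R->0, L->3 (L advanced); D->plug->D->R->A->L->G->refl->H->L'->F->R'->C->plug->C
Char 6 ('C'): step: R->1, L=3; C->plug->C->R->H->L->A->refl->F->L'->D->R'->A->plug->A
Char 7 ('A'): step: R->2, L=3; A->plug->A->R->D->L->F->refl->A->L'->H->R'->D->plug->D
Final: ciphertext=GAFHCAD, RIGHT=2, LEFT=3

Answer: GAFHCAD 2 3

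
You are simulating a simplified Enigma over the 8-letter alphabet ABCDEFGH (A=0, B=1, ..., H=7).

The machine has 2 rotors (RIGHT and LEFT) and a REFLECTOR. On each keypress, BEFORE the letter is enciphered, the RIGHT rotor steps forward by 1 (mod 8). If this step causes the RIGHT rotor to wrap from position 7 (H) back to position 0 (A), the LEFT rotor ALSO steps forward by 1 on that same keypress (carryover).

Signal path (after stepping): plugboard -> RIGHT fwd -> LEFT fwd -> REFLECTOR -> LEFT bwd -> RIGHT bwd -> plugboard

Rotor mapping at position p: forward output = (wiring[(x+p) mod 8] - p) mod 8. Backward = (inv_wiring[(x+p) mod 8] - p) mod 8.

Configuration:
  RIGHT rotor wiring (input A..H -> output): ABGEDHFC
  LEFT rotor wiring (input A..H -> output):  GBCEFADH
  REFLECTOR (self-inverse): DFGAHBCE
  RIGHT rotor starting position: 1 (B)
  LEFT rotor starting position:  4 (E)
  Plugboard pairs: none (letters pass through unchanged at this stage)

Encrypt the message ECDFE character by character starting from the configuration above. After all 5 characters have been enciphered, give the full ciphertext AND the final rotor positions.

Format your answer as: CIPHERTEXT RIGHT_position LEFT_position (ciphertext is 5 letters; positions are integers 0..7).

Answer: HGEAG 6 4

Derivation:
Char 1 ('E'): step: R->2, L=4; E->plug->E->R->D->L->D->refl->A->L'->H->R'->H->plug->H
Char 2 ('C'): step: R->3, L=4; C->plug->C->R->E->L->C->refl->G->L'->G->R'->G->plug->G
Char 3 ('D'): step: R->4, L=4; D->plug->D->R->G->L->G->refl->C->L'->E->R'->E->plug->E
Char 4 ('F'): step: R->5, L=4; F->plug->F->R->B->L->E->refl->H->L'->C->R'->A->plug->A
Char 5 ('E'): step: R->6, L=4; E->plug->E->R->A->L->B->refl->F->L'->F->R'->G->plug->G
Final: ciphertext=HGEAG, RIGHT=6, LEFT=4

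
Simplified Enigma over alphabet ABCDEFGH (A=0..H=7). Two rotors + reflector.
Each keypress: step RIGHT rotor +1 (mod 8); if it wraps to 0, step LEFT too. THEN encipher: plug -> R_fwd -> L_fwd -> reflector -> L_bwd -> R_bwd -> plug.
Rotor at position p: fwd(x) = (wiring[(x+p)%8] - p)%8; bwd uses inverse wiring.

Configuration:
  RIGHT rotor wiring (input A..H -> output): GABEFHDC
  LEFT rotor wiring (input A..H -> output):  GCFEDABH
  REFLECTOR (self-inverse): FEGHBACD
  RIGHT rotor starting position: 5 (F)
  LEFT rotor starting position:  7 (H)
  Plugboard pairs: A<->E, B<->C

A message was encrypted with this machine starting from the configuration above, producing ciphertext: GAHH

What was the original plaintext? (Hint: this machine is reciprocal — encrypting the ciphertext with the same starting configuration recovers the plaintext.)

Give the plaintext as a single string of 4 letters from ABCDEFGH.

Answer: AFAF

Derivation:
Char 1 ('G'): step: R->6, L=7; G->plug->G->R->H->L->C->refl->G->L'->D->R'->E->plug->A
Char 2 ('A'): step: R->7, L=7; A->plug->E->R->F->L->E->refl->B->L'->G->R'->F->plug->F
Char 3 ('H'): step: R->0, L->0 (L advanced); H->plug->H->R->C->L->F->refl->A->L'->F->R'->E->plug->A
Char 4 ('H'): step: R->1, L=0; H->plug->H->R->F->L->A->refl->F->L'->C->R'->F->plug->F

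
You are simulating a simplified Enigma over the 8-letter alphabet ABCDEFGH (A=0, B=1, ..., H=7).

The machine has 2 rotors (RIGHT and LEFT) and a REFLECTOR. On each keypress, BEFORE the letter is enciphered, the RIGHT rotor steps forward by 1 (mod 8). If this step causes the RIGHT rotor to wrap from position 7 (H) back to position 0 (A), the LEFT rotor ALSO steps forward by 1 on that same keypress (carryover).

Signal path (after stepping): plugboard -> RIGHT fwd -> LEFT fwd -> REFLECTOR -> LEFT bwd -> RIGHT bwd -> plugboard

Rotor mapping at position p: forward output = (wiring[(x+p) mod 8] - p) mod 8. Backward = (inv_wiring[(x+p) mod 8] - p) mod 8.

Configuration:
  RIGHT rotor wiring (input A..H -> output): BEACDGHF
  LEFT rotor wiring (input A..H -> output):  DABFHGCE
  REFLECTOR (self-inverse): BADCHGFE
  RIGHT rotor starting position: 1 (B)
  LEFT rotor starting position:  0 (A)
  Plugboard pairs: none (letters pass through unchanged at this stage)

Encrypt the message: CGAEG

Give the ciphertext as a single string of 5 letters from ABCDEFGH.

Answer: HEGDC

Derivation:
Char 1 ('C'): step: R->2, L=0; C->plug->C->R->B->L->A->refl->B->L'->C->R'->H->plug->H
Char 2 ('G'): step: R->3, L=0; G->plug->G->R->B->L->A->refl->B->L'->C->R'->E->plug->E
Char 3 ('A'): step: R->4, L=0; A->plug->A->R->H->L->E->refl->H->L'->E->R'->G->plug->G
Char 4 ('E'): step: R->5, L=0; E->plug->E->R->H->L->E->refl->H->L'->E->R'->D->plug->D
Char 5 ('G'): step: R->6, L=0; G->plug->G->R->F->L->G->refl->F->L'->D->R'->C->plug->C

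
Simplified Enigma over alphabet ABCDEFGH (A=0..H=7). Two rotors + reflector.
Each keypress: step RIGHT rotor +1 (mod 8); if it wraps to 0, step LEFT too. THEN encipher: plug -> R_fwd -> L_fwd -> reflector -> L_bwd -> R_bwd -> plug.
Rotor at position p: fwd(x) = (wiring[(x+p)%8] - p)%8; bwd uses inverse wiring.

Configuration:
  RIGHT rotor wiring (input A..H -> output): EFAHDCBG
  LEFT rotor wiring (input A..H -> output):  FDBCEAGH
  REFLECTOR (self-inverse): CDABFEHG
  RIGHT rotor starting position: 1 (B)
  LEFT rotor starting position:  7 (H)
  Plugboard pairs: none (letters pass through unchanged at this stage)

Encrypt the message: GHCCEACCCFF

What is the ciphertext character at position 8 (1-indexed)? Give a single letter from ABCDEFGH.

Char 1 ('G'): step: R->2, L=7; G->plug->G->R->C->L->E->refl->F->L'->F->R'->B->plug->B
Char 2 ('H'): step: R->3, L=7; H->plug->H->R->F->L->F->refl->E->L'->C->R'->G->plug->G
Char 3 ('C'): step: R->4, L=7; C->plug->C->R->F->L->F->refl->E->L'->C->R'->D->plug->D
Char 4 ('C'): step: R->5, L=7; C->plug->C->R->B->L->G->refl->H->L'->H->R'->D->plug->D
Char 5 ('E'): step: R->6, L=7; E->plug->E->R->C->L->E->refl->F->L'->F->R'->G->plug->G
Char 6 ('A'): step: R->7, L=7; A->plug->A->R->H->L->H->refl->G->L'->B->R'->D->plug->D
Char 7 ('C'): step: R->0, L->0 (L advanced); C->plug->C->R->A->L->F->refl->E->L'->E->R'->A->plug->A
Char 8 ('C'): step: R->1, L=0; C->plug->C->R->G->L->G->refl->H->L'->H->R'->B->plug->B

B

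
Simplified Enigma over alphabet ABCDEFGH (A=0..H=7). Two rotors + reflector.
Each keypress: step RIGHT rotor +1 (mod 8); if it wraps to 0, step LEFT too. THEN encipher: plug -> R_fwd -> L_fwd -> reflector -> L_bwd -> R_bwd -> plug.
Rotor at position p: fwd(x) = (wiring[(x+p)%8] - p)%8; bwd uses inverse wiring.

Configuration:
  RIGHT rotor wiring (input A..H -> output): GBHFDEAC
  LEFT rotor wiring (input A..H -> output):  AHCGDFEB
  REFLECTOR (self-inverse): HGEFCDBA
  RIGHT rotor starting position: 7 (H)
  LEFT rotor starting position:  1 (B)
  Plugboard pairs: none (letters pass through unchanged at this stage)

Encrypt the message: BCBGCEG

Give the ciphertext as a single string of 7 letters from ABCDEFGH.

Char 1 ('B'): step: R->0, L->2 (L advanced); B->plug->B->R->B->L->E->refl->C->L'->E->R'->F->plug->F
Char 2 ('C'): step: R->1, L=2; C->plug->C->R->E->L->C->refl->E->L'->B->R'->G->plug->G
Char 3 ('B'): step: R->2, L=2; B->plug->B->R->D->L->D->refl->F->L'->H->R'->H->plug->H
Char 4 ('G'): step: R->3, L=2; G->plug->G->R->G->L->G->refl->B->L'->C->R'->A->plug->A
Char 5 ('C'): step: R->4, L=2; C->plug->C->R->E->L->C->refl->E->L'->B->R'->H->plug->H
Char 6 ('E'): step: R->5, L=2; E->plug->E->R->E->L->C->refl->E->L'->B->R'->D->plug->D
Char 7 ('G'): step: R->6, L=2; G->plug->G->R->F->L->H->refl->A->L'->A->R'->C->plug->C

Answer: FGHAHDC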